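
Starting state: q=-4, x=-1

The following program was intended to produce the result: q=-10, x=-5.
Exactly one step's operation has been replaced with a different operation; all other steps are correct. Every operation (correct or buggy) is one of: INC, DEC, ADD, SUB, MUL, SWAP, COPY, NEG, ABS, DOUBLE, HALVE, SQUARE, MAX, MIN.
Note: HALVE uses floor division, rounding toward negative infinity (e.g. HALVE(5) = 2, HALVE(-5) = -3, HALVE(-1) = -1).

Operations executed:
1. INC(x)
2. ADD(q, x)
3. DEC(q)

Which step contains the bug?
Step 1

Trace with buggy code:
Initial: q=-4, x=-1
After step 1: q=-4, x=0
After step 2: q=-4, x=0
After step 3: q=-5, x=0
Actual final q=-5, x=0 ≠ expected q=-10, x=-5.
Step 1 is the only position where a single-operation replacement can produce the expected result.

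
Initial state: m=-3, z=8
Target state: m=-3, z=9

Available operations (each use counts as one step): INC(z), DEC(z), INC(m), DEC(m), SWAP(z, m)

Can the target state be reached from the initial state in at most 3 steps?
Yes

Path (1 step): INC(z)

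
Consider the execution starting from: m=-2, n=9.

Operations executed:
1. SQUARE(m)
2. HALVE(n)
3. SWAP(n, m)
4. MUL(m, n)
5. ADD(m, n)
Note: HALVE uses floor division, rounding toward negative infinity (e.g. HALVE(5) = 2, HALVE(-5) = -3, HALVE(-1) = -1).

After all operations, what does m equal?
m = 20

Tracing execution:
Step 1: SQUARE(m) → m = 4
Step 2: HALVE(n) → m = 4
Step 3: SWAP(n, m) → m = 4
Step 4: MUL(m, n) → m = 16
Step 5: ADD(m, n) → m = 20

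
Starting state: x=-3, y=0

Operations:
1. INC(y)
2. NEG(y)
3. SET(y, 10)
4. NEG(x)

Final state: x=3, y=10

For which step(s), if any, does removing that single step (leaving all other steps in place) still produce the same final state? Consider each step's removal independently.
Step(s) 1, 2

Testing removal of each single step:
Without step 1: final = x=3, y=10 (same)
Without step 2: final = x=3, y=10 (same)
Without step 3: final = x=3, y=-1 (different)
Without step 4: final = x=-3, y=10 (different)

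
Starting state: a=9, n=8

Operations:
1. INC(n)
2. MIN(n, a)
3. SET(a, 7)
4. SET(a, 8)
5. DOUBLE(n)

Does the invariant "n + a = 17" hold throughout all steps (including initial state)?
No, violated after step 1

The invariant is violated after step 1.

State at each step:
Initial: a=9, n=8
After step 1: a=9, n=9
After step 2: a=9, n=9
After step 3: a=7, n=9
After step 4: a=8, n=9
After step 5: a=8, n=18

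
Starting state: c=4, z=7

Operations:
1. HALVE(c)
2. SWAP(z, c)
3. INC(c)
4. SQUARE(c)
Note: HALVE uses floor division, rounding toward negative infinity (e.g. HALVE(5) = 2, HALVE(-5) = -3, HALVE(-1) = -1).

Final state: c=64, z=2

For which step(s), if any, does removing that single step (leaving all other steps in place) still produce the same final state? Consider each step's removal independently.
None - removing any single step changes the final result

Testing removal of each single step:
Without step 1: final = c=64, z=4 (different)
Without step 2: final = c=9, z=7 (different)
Without step 3: final = c=49, z=2 (different)
Without step 4: final = c=8, z=2 (different)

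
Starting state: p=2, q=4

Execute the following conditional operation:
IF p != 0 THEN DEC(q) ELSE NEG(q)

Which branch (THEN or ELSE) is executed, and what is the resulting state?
Branch: THEN, Final state: p=2, q=3

Evaluating condition: p != 0
p = 2
Condition is True, so THEN branch executes
After DEC(q): p=2, q=3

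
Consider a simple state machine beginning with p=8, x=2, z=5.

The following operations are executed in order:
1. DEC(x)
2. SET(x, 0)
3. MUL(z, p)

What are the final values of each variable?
{p: 8, x: 0, z: 40}

Step-by-step execution:
Initial: p=8, x=2, z=5
After step 1 (DEC(x)): p=8, x=1, z=5
After step 2 (SET(x, 0)): p=8, x=0, z=5
After step 3 (MUL(z, p)): p=8, x=0, z=40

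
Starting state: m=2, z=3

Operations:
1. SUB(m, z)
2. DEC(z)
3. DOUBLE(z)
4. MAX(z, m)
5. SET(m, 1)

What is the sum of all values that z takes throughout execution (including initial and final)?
20

Values of z at each step:
Initial: z = 3
After step 1: z = 3
After step 2: z = 2
After step 3: z = 4
After step 4: z = 4
After step 5: z = 4
Sum = 3 + 3 + 2 + 4 + 4 + 4 = 20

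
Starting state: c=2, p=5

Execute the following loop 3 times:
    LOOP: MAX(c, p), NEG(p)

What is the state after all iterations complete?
c=5, p=-5

Iteration trace:
Start: c=2, p=5
After iteration 1: c=5, p=-5
After iteration 2: c=5, p=5
After iteration 3: c=5, p=-5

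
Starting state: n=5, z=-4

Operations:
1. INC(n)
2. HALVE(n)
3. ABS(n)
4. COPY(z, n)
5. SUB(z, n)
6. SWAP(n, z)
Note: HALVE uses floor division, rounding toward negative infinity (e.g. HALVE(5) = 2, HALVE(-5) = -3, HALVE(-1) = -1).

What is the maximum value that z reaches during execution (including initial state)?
3

Values of z at each step:
Initial: z = -4
After step 1: z = -4
After step 2: z = -4
After step 3: z = -4
After step 4: z = 3 ← maximum
After step 5: z = 0
After step 6: z = 3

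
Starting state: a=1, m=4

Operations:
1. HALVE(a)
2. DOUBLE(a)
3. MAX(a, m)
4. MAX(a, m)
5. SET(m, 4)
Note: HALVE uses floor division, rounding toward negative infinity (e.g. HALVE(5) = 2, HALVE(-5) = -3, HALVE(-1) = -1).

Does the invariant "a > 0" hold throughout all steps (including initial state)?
No, violated after step 1

The invariant is violated after step 1.

State at each step:
Initial: a=1, m=4
After step 1: a=0, m=4
After step 2: a=0, m=4
After step 3: a=4, m=4
After step 4: a=4, m=4
After step 5: a=4, m=4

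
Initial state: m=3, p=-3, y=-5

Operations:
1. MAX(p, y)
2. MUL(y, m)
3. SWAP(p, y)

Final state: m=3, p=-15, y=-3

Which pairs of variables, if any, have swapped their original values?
None

Comparing initial and final values:
m: 3 → 3
p: -3 → -15
y: -5 → -3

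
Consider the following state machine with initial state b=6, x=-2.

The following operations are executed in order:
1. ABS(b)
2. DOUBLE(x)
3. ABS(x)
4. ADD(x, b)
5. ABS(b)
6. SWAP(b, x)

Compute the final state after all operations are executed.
{b: 10, x: 6}

Step-by-step execution:
Initial: b=6, x=-2
After step 1 (ABS(b)): b=6, x=-2
After step 2 (DOUBLE(x)): b=6, x=-4
After step 3 (ABS(x)): b=6, x=4
After step 4 (ADD(x, b)): b=6, x=10
After step 5 (ABS(b)): b=6, x=10
After step 6 (SWAP(b, x)): b=10, x=6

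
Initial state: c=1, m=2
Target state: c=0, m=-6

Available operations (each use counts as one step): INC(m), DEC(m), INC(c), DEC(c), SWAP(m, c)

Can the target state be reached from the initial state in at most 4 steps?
No

The target state cannot be reached within 4 steps.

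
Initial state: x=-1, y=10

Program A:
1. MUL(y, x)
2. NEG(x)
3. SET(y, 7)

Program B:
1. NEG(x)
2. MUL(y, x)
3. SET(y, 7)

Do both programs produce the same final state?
Yes

Program A final state: x=1, y=7
Program B final state: x=1, y=7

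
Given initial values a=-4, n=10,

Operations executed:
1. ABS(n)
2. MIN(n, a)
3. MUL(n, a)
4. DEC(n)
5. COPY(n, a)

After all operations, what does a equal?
a = -4

Tracing execution:
Step 1: ABS(n) → a = -4
Step 2: MIN(n, a) → a = -4
Step 3: MUL(n, a) → a = -4
Step 4: DEC(n) → a = -4
Step 5: COPY(n, a) → a = -4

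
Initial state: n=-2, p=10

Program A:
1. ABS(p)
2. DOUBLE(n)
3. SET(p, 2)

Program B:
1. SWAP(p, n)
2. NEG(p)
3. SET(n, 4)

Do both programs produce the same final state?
No

Program A final state: n=-4, p=2
Program B final state: n=4, p=2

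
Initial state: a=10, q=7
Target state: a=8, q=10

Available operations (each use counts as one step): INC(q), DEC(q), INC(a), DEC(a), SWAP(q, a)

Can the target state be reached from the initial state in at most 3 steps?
Yes

Path (2 steps): INC(q) → SWAP(q, a)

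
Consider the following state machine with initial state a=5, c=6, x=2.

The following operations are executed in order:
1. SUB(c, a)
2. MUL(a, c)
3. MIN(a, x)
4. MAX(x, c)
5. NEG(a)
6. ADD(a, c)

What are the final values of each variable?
{a: -1, c: 1, x: 2}

Step-by-step execution:
Initial: a=5, c=6, x=2
After step 1 (SUB(c, a)): a=5, c=1, x=2
After step 2 (MUL(a, c)): a=5, c=1, x=2
After step 3 (MIN(a, x)): a=2, c=1, x=2
After step 4 (MAX(x, c)): a=2, c=1, x=2
After step 5 (NEG(a)): a=-2, c=1, x=2
After step 6 (ADD(a, c)): a=-1, c=1, x=2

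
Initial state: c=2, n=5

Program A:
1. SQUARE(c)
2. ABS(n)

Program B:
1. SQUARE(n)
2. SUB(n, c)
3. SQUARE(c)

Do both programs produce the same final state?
No

Program A final state: c=4, n=5
Program B final state: c=4, n=23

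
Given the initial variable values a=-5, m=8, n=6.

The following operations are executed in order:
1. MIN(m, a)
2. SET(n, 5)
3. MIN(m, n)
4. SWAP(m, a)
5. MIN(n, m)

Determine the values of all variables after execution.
{a: -5, m: -5, n: -5}

Step-by-step execution:
Initial: a=-5, m=8, n=6
After step 1 (MIN(m, a)): a=-5, m=-5, n=6
After step 2 (SET(n, 5)): a=-5, m=-5, n=5
After step 3 (MIN(m, n)): a=-5, m=-5, n=5
After step 4 (SWAP(m, a)): a=-5, m=-5, n=5
After step 5 (MIN(n, m)): a=-5, m=-5, n=-5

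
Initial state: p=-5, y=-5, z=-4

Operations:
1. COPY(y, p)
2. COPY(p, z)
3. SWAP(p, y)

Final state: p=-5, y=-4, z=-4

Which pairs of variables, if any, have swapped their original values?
None

Comparing initial and final values:
y: -5 → -4
p: -5 → -5
z: -4 → -4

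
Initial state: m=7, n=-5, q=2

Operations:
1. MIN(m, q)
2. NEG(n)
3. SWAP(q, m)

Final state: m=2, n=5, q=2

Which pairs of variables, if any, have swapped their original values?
None

Comparing initial and final values:
n: -5 → 5
m: 7 → 2
q: 2 → 2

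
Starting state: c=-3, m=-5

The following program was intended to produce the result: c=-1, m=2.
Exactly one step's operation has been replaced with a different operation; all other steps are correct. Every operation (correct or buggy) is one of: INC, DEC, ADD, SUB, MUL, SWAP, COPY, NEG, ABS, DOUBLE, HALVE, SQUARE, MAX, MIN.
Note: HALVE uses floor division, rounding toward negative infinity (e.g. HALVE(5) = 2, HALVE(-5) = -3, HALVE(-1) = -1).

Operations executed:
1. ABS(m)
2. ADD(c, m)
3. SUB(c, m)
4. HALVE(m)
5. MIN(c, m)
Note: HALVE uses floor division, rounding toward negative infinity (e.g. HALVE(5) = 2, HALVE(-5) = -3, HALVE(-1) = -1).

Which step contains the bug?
Step 5

Trace with buggy code:
Initial: c=-3, m=-5
After step 1: c=-3, m=5
After step 2: c=2, m=5
After step 3: c=-3, m=5
After step 4: c=-3, m=2
After step 5: c=-3, m=2
Actual final c=-3, m=2 ≠ expected c=-1, m=2.
Step 5 is the only position where a single-operation replacement can produce the expected result.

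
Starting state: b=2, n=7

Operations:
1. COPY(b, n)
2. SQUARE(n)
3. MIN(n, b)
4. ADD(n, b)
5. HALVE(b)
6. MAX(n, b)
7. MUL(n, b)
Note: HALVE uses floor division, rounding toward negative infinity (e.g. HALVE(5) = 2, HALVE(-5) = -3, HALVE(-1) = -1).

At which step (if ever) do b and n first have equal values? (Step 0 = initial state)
Step 1

b and n first become equal after step 1.

Comparing values at each step:
Initial: b=2, n=7
After step 1: b=7, n=7 ← equal!
After step 2: b=7, n=49
After step 3: b=7, n=7 ← equal!
After step 4: b=7, n=14
After step 5: b=3, n=14
After step 6: b=3, n=14
After step 7: b=3, n=42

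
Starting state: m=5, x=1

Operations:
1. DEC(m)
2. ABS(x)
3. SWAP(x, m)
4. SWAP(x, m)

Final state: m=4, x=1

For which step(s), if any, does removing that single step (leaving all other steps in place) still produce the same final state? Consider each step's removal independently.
Step(s) 2

Testing removal of each single step:
Without step 1: final = m=5, x=1 (different)
Without step 2: final = m=4, x=1 (same)
Without step 3: final = m=1, x=4 (different)
Without step 4: final = m=1, x=4 (different)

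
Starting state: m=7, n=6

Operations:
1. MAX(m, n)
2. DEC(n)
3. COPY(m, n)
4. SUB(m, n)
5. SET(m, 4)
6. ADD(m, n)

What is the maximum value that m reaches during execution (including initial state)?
9

Values of m at each step:
Initial: m = 7
After step 1: m = 7
After step 2: m = 7
After step 3: m = 5
After step 4: m = 0
After step 5: m = 4
After step 6: m = 9 ← maximum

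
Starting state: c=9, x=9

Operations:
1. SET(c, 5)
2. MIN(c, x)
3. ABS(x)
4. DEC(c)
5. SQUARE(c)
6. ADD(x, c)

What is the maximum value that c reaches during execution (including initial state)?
16

Values of c at each step:
Initial: c = 9
After step 1: c = 5
After step 2: c = 5
After step 3: c = 5
After step 4: c = 4
After step 5: c = 16 ← maximum
After step 6: c = 16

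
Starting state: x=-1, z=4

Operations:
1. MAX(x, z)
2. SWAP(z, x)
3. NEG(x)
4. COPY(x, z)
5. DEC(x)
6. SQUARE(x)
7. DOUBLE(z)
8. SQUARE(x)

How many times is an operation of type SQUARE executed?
2

Counting SQUARE operations:
Step 6: SQUARE(x) ← SQUARE
Step 8: SQUARE(x) ← SQUARE
Total: 2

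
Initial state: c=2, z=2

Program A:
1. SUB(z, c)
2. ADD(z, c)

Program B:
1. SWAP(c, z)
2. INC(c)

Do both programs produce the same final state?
No

Program A final state: c=2, z=2
Program B final state: c=3, z=2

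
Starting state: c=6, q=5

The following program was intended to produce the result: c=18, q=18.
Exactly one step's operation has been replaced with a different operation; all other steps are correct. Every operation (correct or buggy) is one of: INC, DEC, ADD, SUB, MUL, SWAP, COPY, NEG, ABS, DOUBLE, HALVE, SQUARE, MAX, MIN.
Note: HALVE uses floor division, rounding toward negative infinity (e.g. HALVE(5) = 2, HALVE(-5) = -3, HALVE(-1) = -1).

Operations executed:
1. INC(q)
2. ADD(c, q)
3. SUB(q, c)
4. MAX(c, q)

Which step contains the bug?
Step 3

Trace with buggy code:
Initial: c=6, q=5
After step 1: c=6, q=6
After step 2: c=12, q=6
After step 3: c=12, q=-6
After step 4: c=12, q=-6
Actual final c=12, q=-6 ≠ expected c=18, q=18.
Step 3 is the only position where a single-operation replacement can produce the expected result.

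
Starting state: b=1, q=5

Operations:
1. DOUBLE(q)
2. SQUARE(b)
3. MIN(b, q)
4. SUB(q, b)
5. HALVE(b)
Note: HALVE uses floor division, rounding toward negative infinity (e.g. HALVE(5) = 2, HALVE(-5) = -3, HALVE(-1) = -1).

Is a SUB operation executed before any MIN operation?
No

First SUB: step 4
First MIN: step 3
Since 4 > 3, MIN comes first.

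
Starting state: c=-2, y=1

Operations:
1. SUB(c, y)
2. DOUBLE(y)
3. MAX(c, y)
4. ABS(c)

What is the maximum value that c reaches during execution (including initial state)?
2

Values of c at each step:
Initial: c = -2
After step 1: c = -3
After step 2: c = -3
After step 3: c = 2 ← maximum
After step 4: c = 2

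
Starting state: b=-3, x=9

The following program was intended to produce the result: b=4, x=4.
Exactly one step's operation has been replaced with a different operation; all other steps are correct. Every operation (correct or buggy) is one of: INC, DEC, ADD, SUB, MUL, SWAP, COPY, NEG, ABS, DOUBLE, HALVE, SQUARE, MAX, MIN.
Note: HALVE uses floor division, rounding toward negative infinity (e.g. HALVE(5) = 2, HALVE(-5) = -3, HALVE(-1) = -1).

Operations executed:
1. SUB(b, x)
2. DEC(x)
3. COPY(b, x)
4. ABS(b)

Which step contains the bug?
Step 2

Trace with buggy code:
Initial: b=-3, x=9
After step 1: b=-12, x=9
After step 2: b=-12, x=8
After step 3: b=8, x=8
After step 4: b=8, x=8
Actual final b=8, x=8 ≠ expected b=4, x=4.
Step 2 is the only position where a single-operation replacement can produce the expected result.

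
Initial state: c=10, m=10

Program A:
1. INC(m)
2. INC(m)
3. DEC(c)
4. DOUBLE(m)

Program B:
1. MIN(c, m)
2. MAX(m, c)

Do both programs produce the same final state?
No

Program A final state: c=9, m=24
Program B final state: c=10, m=10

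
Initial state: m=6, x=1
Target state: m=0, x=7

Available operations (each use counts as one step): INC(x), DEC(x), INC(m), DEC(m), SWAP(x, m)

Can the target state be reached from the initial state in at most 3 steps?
Yes

Path (3 steps): DEC(x) → INC(m) → SWAP(x, m)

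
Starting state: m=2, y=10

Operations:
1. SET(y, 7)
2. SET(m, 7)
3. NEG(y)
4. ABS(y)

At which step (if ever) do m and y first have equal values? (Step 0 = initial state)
Step 2

m and y first become equal after step 2.

Comparing values at each step:
Initial: m=2, y=10
After step 1: m=2, y=7
After step 2: m=7, y=7 ← equal!
After step 3: m=7, y=-7
After step 4: m=7, y=7 ← equal!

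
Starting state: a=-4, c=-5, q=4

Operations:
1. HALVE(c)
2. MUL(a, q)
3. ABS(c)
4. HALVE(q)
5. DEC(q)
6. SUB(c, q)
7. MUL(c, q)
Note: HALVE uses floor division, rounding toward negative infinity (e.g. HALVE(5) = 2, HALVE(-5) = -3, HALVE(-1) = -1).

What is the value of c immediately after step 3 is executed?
c = 3

Tracing c through execution:
Initial: c = -5
After step 1 (HALVE(c)): c = -3
After step 2 (MUL(a, q)): c = -3
After step 3 (ABS(c)): c = 3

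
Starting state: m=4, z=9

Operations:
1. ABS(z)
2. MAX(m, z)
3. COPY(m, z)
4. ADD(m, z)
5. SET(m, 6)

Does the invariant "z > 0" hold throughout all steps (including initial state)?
Yes

The invariant holds at every step.

State at each step:
Initial: m=4, z=9
After step 1: m=4, z=9
After step 2: m=9, z=9
After step 3: m=9, z=9
After step 4: m=18, z=9
After step 5: m=6, z=9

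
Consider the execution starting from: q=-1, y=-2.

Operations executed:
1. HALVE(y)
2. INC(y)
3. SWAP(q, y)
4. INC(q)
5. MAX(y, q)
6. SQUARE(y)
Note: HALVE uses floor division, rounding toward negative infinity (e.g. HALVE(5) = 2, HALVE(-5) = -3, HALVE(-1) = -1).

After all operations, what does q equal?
q = 1

Tracing execution:
Step 1: HALVE(y) → q = -1
Step 2: INC(y) → q = -1
Step 3: SWAP(q, y) → q = 0
Step 4: INC(q) → q = 1
Step 5: MAX(y, q) → q = 1
Step 6: SQUARE(y) → q = 1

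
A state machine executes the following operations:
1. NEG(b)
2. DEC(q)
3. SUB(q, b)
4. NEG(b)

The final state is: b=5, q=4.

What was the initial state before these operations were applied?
b=5, q=0

Working backwards:
Final state: b=5, q=4
Before step 4 (NEG(b)): b=-5, q=4
Before step 3 (SUB(q, b)): b=-5, q=-1
Before step 2 (DEC(q)): b=-5, q=0
Before step 1 (NEG(b)): b=5, q=0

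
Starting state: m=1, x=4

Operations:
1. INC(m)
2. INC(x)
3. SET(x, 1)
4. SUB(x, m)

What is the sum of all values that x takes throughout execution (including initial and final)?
13

Values of x at each step:
Initial: x = 4
After step 1: x = 4
After step 2: x = 5
After step 3: x = 1
After step 4: x = -1
Sum = 4 + 4 + 5 + 1 + -1 = 13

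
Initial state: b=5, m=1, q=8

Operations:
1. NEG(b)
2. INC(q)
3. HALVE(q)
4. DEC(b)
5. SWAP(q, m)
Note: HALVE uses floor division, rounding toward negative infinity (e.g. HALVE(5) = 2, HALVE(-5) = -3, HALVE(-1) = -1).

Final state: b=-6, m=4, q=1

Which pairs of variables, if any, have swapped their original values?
None

Comparing initial and final values:
q: 8 → 1
m: 1 → 4
b: 5 → -6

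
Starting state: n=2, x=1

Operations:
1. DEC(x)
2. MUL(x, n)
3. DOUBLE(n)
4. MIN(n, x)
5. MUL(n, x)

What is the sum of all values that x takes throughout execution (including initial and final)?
1

Values of x at each step:
Initial: x = 1
After step 1: x = 0
After step 2: x = 0
After step 3: x = 0
After step 4: x = 0
After step 5: x = 0
Sum = 1 + 0 + 0 + 0 + 0 + 0 = 1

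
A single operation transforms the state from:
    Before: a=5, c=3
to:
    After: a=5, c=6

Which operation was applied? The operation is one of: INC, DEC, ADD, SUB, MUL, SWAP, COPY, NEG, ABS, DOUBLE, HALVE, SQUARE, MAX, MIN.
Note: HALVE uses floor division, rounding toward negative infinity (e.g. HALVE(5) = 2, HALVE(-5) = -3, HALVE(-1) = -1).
DOUBLE(c)

Analyzing the change:
Before: a=5, c=3
After: a=5, c=6
Variable c changed from 3 to 6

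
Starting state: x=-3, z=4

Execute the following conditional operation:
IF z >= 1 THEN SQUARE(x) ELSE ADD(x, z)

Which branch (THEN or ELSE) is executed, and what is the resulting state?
Branch: THEN, Final state: x=9, z=4

Evaluating condition: z >= 1
z = 4
Condition is True, so THEN branch executes
After SQUARE(x): x=9, z=4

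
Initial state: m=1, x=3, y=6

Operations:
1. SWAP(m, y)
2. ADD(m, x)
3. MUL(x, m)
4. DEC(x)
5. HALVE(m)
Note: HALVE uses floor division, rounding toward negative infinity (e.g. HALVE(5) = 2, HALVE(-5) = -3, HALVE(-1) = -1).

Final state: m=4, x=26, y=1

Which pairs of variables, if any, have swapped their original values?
None

Comparing initial and final values:
y: 6 → 1
m: 1 → 4
x: 3 → 26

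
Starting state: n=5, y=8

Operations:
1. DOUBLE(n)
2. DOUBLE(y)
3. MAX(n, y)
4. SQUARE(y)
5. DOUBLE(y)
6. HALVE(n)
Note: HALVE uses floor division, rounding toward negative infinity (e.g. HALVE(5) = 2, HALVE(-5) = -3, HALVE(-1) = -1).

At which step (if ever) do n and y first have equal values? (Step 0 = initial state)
Step 3

n and y first become equal after step 3.

Comparing values at each step:
Initial: n=5, y=8
After step 1: n=10, y=8
After step 2: n=10, y=16
After step 3: n=16, y=16 ← equal!
After step 4: n=16, y=256
After step 5: n=16, y=512
After step 6: n=8, y=512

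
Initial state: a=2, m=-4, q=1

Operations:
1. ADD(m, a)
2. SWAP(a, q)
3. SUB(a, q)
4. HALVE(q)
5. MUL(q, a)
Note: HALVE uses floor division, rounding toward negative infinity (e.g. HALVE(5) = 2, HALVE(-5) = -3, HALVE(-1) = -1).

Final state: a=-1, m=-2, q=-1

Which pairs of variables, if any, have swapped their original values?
None

Comparing initial and final values:
a: 2 → -1
q: 1 → -1
m: -4 → -2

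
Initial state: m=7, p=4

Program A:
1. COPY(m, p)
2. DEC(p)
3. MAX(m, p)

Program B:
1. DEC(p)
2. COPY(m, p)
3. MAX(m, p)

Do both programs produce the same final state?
No

Program A final state: m=4, p=3
Program B final state: m=3, p=3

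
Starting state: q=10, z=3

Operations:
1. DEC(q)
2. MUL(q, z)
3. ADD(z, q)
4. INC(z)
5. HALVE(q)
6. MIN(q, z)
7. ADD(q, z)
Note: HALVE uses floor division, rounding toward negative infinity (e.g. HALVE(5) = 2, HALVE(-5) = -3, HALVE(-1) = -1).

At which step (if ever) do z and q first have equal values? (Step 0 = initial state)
Never

z and q never become equal during execution.

Comparing values at each step:
Initial: z=3, q=10
After step 1: z=3, q=9
After step 2: z=3, q=27
After step 3: z=30, q=27
After step 4: z=31, q=27
After step 5: z=31, q=13
After step 6: z=31, q=13
After step 7: z=31, q=44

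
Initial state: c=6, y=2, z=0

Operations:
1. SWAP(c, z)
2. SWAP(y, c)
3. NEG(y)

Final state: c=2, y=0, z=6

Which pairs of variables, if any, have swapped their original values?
None

Comparing initial and final values:
y: 2 → 0
z: 0 → 6
c: 6 → 2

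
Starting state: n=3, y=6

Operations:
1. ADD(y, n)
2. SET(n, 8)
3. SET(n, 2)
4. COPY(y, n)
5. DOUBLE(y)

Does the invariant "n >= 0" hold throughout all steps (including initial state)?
Yes

The invariant holds at every step.

State at each step:
Initial: n=3, y=6
After step 1: n=3, y=9
After step 2: n=8, y=9
After step 3: n=2, y=9
After step 4: n=2, y=2
After step 5: n=2, y=4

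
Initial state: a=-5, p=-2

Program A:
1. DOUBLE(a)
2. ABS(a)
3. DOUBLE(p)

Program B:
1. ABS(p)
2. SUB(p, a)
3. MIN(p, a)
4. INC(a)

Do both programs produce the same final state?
No

Program A final state: a=10, p=-4
Program B final state: a=-4, p=-5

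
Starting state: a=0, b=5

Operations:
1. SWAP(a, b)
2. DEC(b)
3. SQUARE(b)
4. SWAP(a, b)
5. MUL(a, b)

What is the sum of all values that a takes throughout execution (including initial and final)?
21

Values of a at each step:
Initial: a = 0
After step 1: a = 5
After step 2: a = 5
After step 3: a = 5
After step 4: a = 1
After step 5: a = 5
Sum = 0 + 5 + 5 + 5 + 1 + 5 = 21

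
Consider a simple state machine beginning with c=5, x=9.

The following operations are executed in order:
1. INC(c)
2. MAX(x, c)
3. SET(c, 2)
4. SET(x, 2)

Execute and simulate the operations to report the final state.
{c: 2, x: 2}

Step-by-step execution:
Initial: c=5, x=9
After step 1 (INC(c)): c=6, x=9
After step 2 (MAX(x, c)): c=6, x=9
After step 3 (SET(c, 2)): c=2, x=9
After step 4 (SET(x, 2)): c=2, x=2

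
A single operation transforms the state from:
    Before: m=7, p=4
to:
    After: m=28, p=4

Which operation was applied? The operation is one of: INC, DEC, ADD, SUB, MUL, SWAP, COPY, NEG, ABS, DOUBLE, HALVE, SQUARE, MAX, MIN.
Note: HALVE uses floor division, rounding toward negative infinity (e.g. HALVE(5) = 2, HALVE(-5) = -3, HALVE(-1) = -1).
MUL(m, p)

Analyzing the change:
Before: m=7, p=4
After: m=28, p=4
Variable m changed from 7 to 28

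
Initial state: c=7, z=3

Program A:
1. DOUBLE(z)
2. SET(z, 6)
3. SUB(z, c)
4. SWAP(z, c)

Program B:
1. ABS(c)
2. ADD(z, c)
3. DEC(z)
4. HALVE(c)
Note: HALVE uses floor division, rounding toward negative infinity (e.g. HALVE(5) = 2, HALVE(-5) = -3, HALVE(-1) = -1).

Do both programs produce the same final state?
No

Program A final state: c=-1, z=7
Program B final state: c=3, z=9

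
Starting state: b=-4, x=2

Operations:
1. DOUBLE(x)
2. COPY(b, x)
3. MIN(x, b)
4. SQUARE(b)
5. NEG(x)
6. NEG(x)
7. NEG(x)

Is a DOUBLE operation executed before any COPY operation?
Yes

First DOUBLE: step 1
First COPY: step 2
Since 1 < 2, DOUBLE comes first.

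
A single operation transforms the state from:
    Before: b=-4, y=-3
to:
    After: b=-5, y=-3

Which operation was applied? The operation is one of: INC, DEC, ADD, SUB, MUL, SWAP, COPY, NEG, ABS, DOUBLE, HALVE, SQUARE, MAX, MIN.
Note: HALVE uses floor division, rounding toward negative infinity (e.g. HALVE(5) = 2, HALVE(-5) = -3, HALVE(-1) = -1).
DEC(b)

Analyzing the change:
Before: b=-4, y=-3
After: b=-5, y=-3
Variable b changed from -4 to -5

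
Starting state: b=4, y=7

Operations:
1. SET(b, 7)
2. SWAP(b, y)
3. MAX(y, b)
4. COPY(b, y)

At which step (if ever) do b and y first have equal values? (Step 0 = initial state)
Step 1

b and y first become equal after step 1.

Comparing values at each step:
Initial: b=4, y=7
After step 1: b=7, y=7 ← equal!
After step 2: b=7, y=7 ← equal!
After step 3: b=7, y=7 ← equal!
After step 4: b=7, y=7 ← equal!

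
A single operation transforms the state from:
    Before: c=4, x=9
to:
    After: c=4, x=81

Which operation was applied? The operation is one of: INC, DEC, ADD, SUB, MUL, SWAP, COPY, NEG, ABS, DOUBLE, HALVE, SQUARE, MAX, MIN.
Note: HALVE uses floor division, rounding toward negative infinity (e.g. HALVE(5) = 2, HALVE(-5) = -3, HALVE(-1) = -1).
SQUARE(x)

Analyzing the change:
Before: c=4, x=9
After: c=4, x=81
Variable x changed from 9 to 81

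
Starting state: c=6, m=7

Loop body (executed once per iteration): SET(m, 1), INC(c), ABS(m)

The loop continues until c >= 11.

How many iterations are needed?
5

Tracing iterations:
Initial: c=6, m=7
After iteration 1: c=7, m=1
After iteration 2: c=8, m=1
After iteration 3: c=9, m=1
After iteration 4: c=10, m=1
After iteration 5: c=11, m=1
c >= 11 now holds, so the loop exits after 5 iterations.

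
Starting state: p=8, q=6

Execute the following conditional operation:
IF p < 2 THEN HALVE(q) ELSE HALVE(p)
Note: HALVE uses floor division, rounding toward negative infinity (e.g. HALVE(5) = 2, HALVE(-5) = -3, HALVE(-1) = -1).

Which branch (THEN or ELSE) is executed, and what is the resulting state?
Branch: ELSE, Final state: p=4, q=6

Evaluating condition: p < 2
p = 8
Condition is False, so ELSE branch executes
After HALVE(p): p=4, q=6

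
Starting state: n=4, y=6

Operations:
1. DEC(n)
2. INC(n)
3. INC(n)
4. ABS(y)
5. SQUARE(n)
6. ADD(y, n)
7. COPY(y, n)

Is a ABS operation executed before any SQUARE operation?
Yes

First ABS: step 4
First SQUARE: step 5
Since 4 < 5, ABS comes first.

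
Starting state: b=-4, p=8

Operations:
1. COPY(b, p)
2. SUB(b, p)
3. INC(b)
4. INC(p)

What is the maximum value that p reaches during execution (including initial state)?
9

Values of p at each step:
Initial: p = 8
After step 1: p = 8
After step 2: p = 8
After step 3: p = 8
After step 4: p = 9 ← maximum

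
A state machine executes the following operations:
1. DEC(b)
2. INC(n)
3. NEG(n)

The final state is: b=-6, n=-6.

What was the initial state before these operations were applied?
b=-5, n=5

Working backwards:
Final state: b=-6, n=-6
Before step 3 (NEG(n)): b=-6, n=6
Before step 2 (INC(n)): b=-6, n=5
Before step 1 (DEC(b)): b=-5, n=5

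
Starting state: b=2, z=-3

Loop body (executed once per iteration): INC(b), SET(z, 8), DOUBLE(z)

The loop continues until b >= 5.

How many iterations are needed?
3

Tracing iterations:
Initial: b=2, z=-3
After iteration 1: b=3, z=16
After iteration 2: b=4, z=16
After iteration 3: b=5, z=16
b >= 5 now holds, so the loop exits after 3 iterations.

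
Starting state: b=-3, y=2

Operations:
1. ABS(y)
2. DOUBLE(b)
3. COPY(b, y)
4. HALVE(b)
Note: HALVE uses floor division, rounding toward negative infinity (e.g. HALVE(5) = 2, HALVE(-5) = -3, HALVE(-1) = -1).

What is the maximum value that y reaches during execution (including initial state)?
2

Values of y at each step:
Initial: y = 2 ← maximum
After step 1: y = 2
After step 2: y = 2
After step 3: y = 2
After step 4: y = 2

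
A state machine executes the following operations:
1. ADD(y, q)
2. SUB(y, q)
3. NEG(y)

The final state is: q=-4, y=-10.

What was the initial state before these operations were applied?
q=-4, y=10

Working backwards:
Final state: q=-4, y=-10
Before step 3 (NEG(y)): q=-4, y=10
Before step 2 (SUB(y, q)): q=-4, y=6
Before step 1 (ADD(y, q)): q=-4, y=10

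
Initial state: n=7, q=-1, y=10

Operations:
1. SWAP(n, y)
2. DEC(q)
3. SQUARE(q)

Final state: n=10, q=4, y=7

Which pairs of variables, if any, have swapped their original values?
(y, n)

Comparing initial and final values:
y: 10 → 7
q: -1 → 4
n: 7 → 10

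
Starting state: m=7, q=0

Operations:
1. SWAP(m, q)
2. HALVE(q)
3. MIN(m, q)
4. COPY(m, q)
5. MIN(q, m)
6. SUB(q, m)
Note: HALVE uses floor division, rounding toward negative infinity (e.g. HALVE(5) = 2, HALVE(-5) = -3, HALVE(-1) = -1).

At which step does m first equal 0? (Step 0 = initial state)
Step 1

Tracing m:
Initial: m = 7
After step 1: m = 0 ← first occurrence
After step 2: m = 0
After step 3: m = 0
After step 4: m = 3
After step 5: m = 3
After step 6: m = 3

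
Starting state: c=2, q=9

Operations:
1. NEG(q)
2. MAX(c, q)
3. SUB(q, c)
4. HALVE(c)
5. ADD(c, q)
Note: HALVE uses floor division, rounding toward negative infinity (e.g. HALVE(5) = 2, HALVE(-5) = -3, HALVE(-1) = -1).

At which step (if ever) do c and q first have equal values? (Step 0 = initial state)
Never

c and q never become equal during execution.

Comparing values at each step:
Initial: c=2, q=9
After step 1: c=2, q=-9
After step 2: c=2, q=-9
After step 3: c=2, q=-11
After step 4: c=1, q=-11
After step 5: c=-10, q=-11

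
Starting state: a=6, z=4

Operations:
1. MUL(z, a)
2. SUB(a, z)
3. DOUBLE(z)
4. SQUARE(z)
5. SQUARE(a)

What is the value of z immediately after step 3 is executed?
z = 48

Tracing z through execution:
Initial: z = 4
After step 1 (MUL(z, a)): z = 24
After step 2 (SUB(a, z)): z = 24
After step 3 (DOUBLE(z)): z = 48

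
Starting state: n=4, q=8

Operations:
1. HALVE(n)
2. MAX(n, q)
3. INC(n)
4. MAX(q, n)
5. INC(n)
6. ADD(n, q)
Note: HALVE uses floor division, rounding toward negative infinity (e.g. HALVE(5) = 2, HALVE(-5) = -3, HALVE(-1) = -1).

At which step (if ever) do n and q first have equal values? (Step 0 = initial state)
Step 2

n and q first become equal after step 2.

Comparing values at each step:
Initial: n=4, q=8
After step 1: n=2, q=8
After step 2: n=8, q=8 ← equal!
After step 3: n=9, q=8
After step 4: n=9, q=9 ← equal!
After step 5: n=10, q=9
After step 6: n=19, q=9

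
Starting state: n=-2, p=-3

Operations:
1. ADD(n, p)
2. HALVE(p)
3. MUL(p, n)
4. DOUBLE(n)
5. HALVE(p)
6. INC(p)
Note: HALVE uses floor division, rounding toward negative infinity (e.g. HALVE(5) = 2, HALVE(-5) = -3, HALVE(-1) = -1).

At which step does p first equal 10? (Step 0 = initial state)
Step 3

Tracing p:
Initial: p = -3
After step 1: p = -3
After step 2: p = -2
After step 3: p = 10 ← first occurrence
After step 4: p = 10
After step 5: p = 5
After step 6: p = 6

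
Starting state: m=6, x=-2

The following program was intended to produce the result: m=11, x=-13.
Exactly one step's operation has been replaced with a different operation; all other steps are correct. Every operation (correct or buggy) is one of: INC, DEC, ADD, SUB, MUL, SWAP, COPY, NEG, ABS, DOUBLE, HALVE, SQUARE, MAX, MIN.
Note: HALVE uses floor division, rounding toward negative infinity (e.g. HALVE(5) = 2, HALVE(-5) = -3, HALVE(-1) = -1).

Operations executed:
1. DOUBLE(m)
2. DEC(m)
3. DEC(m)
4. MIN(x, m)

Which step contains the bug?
Step 3

Trace with buggy code:
Initial: m=6, x=-2
After step 1: m=12, x=-2
After step 2: m=11, x=-2
After step 3: m=10, x=-2
After step 4: m=10, x=-2
Actual final m=10, x=-2 ≠ expected m=11, x=-13.
Step 3 is the only position where a single-operation replacement can produce the expected result.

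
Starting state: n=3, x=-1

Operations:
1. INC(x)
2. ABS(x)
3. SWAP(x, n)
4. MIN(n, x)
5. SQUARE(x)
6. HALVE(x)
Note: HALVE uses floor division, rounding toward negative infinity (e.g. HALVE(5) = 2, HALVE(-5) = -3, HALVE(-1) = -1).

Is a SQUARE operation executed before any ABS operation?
No

First SQUARE: step 5
First ABS: step 2
Since 5 > 2, ABS comes first.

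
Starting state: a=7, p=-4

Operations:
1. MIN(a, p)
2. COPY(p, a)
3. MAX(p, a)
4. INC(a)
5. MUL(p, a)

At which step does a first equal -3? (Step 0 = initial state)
Step 4

Tracing a:
Initial: a = 7
After step 1: a = -4
After step 2: a = -4
After step 3: a = -4
After step 4: a = -3 ← first occurrence
After step 5: a = -3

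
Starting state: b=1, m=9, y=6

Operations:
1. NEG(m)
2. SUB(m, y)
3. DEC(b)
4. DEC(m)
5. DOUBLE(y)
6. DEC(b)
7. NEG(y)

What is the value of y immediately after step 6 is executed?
y = 12

Tracing y through execution:
Initial: y = 6
After step 1 (NEG(m)): y = 6
After step 2 (SUB(m, y)): y = 6
After step 3 (DEC(b)): y = 6
After step 4 (DEC(m)): y = 6
After step 5 (DOUBLE(y)): y = 12
After step 6 (DEC(b)): y = 12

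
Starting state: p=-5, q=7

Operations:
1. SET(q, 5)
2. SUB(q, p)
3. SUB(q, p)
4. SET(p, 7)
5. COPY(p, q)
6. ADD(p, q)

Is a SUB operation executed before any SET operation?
No

First SUB: step 2
First SET: step 1
Since 2 > 1, SET comes first.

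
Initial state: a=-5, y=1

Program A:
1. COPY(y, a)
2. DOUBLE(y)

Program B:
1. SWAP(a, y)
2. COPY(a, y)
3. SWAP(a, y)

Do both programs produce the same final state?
No

Program A final state: a=-5, y=-10
Program B final state: a=-5, y=-5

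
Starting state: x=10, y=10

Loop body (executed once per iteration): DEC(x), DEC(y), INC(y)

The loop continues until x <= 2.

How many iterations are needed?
8

Tracing iterations:
Initial: x=10, y=10
After iteration 1: x=9, y=10
After iteration 2: x=8, y=10
After iteration 3: x=7, y=10
After iteration 4: x=6, y=10
After iteration 5: x=5, y=10
After iteration 6: x=4, y=10
After iteration 7: x=3, y=10
After iteration 8: x=2, y=10
x <= 2 now holds, so the loop exits after 8 iterations.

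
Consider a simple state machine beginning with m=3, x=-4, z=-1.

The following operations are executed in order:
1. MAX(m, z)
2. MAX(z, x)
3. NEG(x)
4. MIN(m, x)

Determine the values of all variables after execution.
{m: 3, x: 4, z: -1}

Step-by-step execution:
Initial: m=3, x=-4, z=-1
After step 1 (MAX(m, z)): m=3, x=-4, z=-1
After step 2 (MAX(z, x)): m=3, x=-4, z=-1
After step 3 (NEG(x)): m=3, x=4, z=-1
After step 4 (MIN(m, x)): m=3, x=4, z=-1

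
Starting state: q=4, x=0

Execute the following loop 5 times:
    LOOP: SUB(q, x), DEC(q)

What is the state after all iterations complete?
q=-1, x=0

Iteration trace:
Start: q=4, x=0
After iteration 1: q=3, x=0
After iteration 2: q=2, x=0
After iteration 3: q=1, x=0
After iteration 4: q=0, x=0
After iteration 5: q=-1, x=0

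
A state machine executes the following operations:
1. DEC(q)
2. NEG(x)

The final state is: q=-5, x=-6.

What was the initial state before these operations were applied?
q=-4, x=6

Working backwards:
Final state: q=-5, x=-6
Before step 2 (NEG(x)): q=-5, x=6
Before step 1 (DEC(q)): q=-4, x=6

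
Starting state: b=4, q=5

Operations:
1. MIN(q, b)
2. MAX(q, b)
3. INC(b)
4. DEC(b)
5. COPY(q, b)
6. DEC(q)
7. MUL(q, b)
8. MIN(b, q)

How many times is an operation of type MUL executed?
1

Counting MUL operations:
Step 7: MUL(q, b) ← MUL
Total: 1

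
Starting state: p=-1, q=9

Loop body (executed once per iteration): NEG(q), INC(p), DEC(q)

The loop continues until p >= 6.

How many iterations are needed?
7

Tracing iterations:
Initial: p=-1, q=9
After iteration 1: p=0, q=-10
After iteration 2: p=1, q=9
After iteration 3: p=2, q=-10
After iteration 4: p=3, q=9
After iteration 5: p=4, q=-10
After iteration 6: p=5, q=9
After iteration 7: p=6, q=-10
p >= 6 now holds, so the loop exits after 7 iterations.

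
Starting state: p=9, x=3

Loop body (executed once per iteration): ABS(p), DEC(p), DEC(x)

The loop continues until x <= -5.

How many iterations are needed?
8

Tracing iterations:
Initial: p=9, x=3
After iteration 1: p=8, x=2
After iteration 2: p=7, x=1
After iteration 3: p=6, x=0
After iteration 4: p=5, x=-1
After iteration 5: p=4, x=-2
After iteration 6: p=3, x=-3
After iteration 7: p=2, x=-4
After iteration 8: p=1, x=-5
x <= -5 now holds, so the loop exits after 8 iterations.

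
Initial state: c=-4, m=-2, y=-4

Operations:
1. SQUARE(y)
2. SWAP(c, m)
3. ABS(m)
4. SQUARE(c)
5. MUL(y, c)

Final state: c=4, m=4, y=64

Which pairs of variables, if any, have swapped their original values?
None

Comparing initial and final values:
c: -4 → 4
m: -2 → 4
y: -4 → 64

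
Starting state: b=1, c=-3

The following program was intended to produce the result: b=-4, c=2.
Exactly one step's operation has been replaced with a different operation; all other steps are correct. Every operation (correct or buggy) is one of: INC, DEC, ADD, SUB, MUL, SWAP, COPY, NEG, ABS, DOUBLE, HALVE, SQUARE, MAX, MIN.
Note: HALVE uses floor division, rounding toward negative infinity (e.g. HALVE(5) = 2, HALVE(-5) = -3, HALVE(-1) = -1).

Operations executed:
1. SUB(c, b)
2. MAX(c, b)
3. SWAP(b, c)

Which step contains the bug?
Step 2

Trace with buggy code:
Initial: b=1, c=-3
After step 1: b=1, c=-4
After step 2: b=1, c=1
After step 3: b=1, c=1
Actual final b=1, c=1 ≠ expected b=-4, c=2.
Step 2 is the only position where a single-operation replacement can produce the expected result.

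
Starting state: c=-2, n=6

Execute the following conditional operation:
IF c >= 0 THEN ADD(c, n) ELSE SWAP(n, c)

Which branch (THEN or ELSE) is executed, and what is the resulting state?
Branch: ELSE, Final state: c=6, n=-2

Evaluating condition: c >= 0
c = -2
Condition is False, so ELSE branch executes
After SWAP(n, c): c=6, n=-2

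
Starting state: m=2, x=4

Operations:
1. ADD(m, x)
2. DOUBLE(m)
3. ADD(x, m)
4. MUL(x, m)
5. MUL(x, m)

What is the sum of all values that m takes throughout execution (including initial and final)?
56

Values of m at each step:
Initial: m = 2
After step 1: m = 6
After step 2: m = 12
After step 3: m = 12
After step 4: m = 12
After step 5: m = 12
Sum = 2 + 6 + 12 + 12 + 12 + 12 = 56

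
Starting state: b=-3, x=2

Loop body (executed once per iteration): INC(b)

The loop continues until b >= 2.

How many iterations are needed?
5

Tracing iterations:
Initial: b=-3, x=2
After iteration 1: b=-2, x=2
After iteration 2: b=-1, x=2
After iteration 3: b=0, x=2
After iteration 4: b=1, x=2
After iteration 5: b=2, x=2
b >= 2 now holds, so the loop exits after 5 iterations.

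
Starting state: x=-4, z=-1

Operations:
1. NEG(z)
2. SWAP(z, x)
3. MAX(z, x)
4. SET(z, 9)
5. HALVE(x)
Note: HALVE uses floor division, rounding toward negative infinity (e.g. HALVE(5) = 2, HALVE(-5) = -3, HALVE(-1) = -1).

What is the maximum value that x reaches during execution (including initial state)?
1

Values of x at each step:
Initial: x = -4
After step 1: x = -4
After step 2: x = 1 ← maximum
After step 3: x = 1
After step 4: x = 1
After step 5: x = 0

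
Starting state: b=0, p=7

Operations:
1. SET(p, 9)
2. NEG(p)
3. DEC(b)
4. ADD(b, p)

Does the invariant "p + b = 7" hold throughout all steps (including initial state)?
No, violated after step 1

The invariant is violated after step 1.

State at each step:
Initial: b=0, p=7
After step 1: b=0, p=9
After step 2: b=0, p=-9
After step 3: b=-1, p=-9
After step 4: b=-10, p=-9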